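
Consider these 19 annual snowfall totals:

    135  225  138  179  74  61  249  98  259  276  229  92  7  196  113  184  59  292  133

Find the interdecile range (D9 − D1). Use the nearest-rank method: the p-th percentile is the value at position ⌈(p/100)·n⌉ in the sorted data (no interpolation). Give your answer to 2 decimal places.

Sorted: 7, 59, 61, 74, 92, 98, 113, 133, 135, 138, 179, 184, 196, 225, 229, 249, 259, 276, 292.
n = 19.
P10: rank ⌈10/100·19⌉ = 2 → 59.
P90: rank ⌈90/100·19⌉ = 18 → 276.
Difference: 276 − 59 = 217.

217.00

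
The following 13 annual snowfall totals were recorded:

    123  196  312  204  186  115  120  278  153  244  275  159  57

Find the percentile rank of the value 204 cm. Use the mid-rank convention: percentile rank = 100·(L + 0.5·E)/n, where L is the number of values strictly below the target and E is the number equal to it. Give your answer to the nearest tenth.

Sorted: 57, 115, 120, 123, 153, 159, 186, 196, 204, 244, 275, 278, 312.
Count below 204: L = 8; count equal: E = 1; n = 13.
Percentile rank = 100·(8 + 0.5·1)/13 = 100·8.5/13 = 65.38.

65.4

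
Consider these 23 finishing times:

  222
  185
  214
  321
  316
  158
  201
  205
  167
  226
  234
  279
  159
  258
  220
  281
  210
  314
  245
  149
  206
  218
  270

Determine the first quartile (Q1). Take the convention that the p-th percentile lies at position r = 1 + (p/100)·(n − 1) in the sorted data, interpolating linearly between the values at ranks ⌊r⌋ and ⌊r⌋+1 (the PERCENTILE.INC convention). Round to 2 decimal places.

203.00

Sorted: 149, 158, 159, 167, 185, 201, 205, 206, 210, 214, 218, 220, 222, 226, 234, 245, 258, 270, 279, 281, 314, 316, 321.
n = 23.
r = 1 + (25/100)·(23 − 1) = 1 + 5.5 = 6.5.
Rank 6 is 201 and rank 7 is 205.
Interpolate: 201 + 0.5·(205 − 201) = 201 + 0.5·4 = 203.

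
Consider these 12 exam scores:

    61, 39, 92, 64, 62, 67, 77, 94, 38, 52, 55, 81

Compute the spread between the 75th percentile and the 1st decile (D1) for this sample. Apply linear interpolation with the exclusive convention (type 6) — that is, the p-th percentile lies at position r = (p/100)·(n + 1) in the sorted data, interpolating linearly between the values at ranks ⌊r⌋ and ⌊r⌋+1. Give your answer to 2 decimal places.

Sorted: 38, 39, 52, 55, 61, 62, 64, 67, 77, 81, 92, 94.
n = 12.
P10: r = 1.3; ranks 1–2 are 38, 39; interpolating gives 38.3.
P75: r = 9.75; ranks 9–10 are 77, 81; interpolating gives 80.
Difference: 80 − 38.3 = 41.7.

41.70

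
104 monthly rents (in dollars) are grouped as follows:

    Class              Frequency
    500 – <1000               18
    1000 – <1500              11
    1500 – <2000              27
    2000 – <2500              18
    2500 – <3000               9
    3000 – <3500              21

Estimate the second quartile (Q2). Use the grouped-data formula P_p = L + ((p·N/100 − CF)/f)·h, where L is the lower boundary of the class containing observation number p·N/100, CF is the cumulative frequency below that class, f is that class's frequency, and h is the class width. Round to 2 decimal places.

1925.93

N = 104; target position k = 50/100 · 104 = 52.
Cumulative frequencies: 18, 29, 56, 74, 83, 104.
Observation 52 falls in the class 1500 – <2000.
L = 1500, CF = 29, f = 27, h = 500.
P50 = 1500 + ((52 − 29)/27)·500 = 1500 + 425.926 = 1925.93.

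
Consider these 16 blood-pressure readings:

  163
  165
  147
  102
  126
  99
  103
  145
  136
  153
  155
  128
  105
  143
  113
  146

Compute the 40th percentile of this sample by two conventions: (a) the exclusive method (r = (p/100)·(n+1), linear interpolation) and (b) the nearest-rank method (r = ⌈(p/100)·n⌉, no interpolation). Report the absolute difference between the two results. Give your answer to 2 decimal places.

Sorted: 99, 102, 103, 105, 113, 126, 128, 136, 143, 145, 146, 147, 153, 155, 163, 165.
n = 16.
(a) r = 6.8; between ranks 6 (126) and 7 (128): 127.6.
(b) the nearest-rank method: rank 7 → 128.
|127.6 − 128| = 0.4.

0.40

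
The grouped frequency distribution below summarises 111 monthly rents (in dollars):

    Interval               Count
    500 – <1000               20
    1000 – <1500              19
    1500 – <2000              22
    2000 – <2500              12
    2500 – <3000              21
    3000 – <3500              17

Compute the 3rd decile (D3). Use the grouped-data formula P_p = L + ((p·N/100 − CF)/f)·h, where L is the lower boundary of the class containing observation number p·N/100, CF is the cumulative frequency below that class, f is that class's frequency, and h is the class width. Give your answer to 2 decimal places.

1350.00

N = 111; target position k = 30/100 · 111 = 33.3.
Cumulative frequencies: 20, 39, 61, 73, 94, 111.
Observation 33.3 falls in the class 1000 – <1500.
L = 1000, CF = 20, f = 19, h = 500.
P30 = 1000 + ((33.3 − 20)/19)·500 = 1000 + 350 = 1350.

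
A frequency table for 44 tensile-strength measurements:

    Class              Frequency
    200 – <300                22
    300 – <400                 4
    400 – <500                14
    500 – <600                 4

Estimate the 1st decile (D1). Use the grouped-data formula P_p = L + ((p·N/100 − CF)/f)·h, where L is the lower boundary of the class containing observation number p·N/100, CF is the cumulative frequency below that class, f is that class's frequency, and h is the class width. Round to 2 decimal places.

N = 44; target position k = 10/100 · 44 = 4.4.
Cumulative frequencies: 22, 26, 40, 44.
Observation 4.4 falls in the class 200 – <300.
L = 200, CF = 0, f = 22, h = 100.
P10 = 200 + ((4.4 − 0)/22)·100 = 200 + 20 = 220.

220.00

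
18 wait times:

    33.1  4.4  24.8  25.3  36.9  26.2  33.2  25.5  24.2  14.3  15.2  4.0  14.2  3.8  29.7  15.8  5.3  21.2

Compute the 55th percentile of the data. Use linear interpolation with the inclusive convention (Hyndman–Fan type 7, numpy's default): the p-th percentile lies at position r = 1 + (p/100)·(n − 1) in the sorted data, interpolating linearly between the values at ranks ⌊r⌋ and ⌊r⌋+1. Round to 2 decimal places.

24.41

Sorted: 3.8, 4.0, 4.4, 5.3, 14.2, 14.3, 15.2, 15.8, 21.2, 24.2, 24.8, 25.3, 25.5, 26.2, 29.7, 33.1, 33.2, 36.9.
n = 18.
r = 1 + (55/100)·(18 − 1) = 1 + 9.35 = 10.35.
Rank 10 is 24.2 and rank 11 is 24.8.
Interpolate: 24.2 + 0.35·(24.8 − 24.2) = 24.2 + 0.35·0.6 = 24.41.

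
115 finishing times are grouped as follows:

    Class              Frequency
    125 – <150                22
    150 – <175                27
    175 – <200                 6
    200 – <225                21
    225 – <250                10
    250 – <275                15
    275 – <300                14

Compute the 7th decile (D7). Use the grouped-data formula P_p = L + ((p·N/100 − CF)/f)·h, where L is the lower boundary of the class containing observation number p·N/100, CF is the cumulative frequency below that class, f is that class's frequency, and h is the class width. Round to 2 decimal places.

N = 115; target position k = 70/100 · 115 = 80.5.
Cumulative frequencies: 22, 49, 55, 76, 86, 101, 115.
Observation 80.5 falls in the class 225 – <250.
L = 225, CF = 76, f = 10, h = 25.
P70 = 225 + ((80.5 − 76)/10)·25 = 225 + 11.25 = 236.25.

236.25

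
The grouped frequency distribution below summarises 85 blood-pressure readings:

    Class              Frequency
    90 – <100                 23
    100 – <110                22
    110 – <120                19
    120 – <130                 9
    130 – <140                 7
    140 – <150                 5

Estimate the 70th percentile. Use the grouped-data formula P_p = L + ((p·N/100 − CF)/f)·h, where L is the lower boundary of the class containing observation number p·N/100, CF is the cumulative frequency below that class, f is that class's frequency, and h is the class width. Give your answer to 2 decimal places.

N = 85; target position k = 70/100 · 85 = 59.5.
Cumulative frequencies: 23, 45, 64, 73, 80, 85.
Observation 59.5 falls in the class 110 – <120.
L = 110, CF = 45, f = 19, h = 10.
P70 = 110 + ((59.5 − 45)/19)·10 = 110 + 7.63158 = 117.632.

117.63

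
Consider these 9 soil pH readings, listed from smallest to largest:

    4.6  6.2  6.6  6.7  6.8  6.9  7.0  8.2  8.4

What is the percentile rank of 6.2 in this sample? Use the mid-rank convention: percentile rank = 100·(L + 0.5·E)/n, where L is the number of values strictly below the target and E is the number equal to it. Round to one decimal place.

16.7

Count below 6.2: L = 1; count equal: E = 1; n = 9.
Percentile rank = 100·(1 + 0.5·1)/9 = 100·1.5/9 = 16.67.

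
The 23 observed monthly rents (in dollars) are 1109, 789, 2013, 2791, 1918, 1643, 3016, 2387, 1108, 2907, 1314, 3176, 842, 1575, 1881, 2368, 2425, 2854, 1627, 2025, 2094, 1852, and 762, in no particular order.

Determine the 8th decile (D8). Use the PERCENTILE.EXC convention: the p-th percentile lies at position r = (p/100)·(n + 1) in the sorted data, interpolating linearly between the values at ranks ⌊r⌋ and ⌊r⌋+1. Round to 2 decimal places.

2803.60

Sorted: 762, 789, 842, 1108, 1109, 1314, 1575, 1627, 1643, 1852, 1881, 1918, 2013, 2025, 2094, 2368, 2387, 2425, 2791, 2854, 2907, 3016, 3176.
n = 23.
r = (80/100)·(23 + 1) = 19.2.
Rank 19 is 2791 and rank 20 is 2854.
Interpolate: 2791 + 0.2·(2854 − 2791) = 2791 + 0.2·63 = 2803.6.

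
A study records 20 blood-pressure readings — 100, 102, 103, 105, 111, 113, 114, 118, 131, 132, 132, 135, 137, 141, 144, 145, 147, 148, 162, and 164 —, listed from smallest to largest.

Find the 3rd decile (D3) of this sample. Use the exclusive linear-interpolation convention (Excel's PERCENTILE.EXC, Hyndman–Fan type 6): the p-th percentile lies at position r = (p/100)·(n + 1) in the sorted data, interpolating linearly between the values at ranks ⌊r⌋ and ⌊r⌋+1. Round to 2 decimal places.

113.30

n = 20.
r = (30/100)·(20 + 1) = 6.3.
Rank 6 is 113 and rank 7 is 114.
Interpolate: 113 + 0.3·(114 − 113) = 113 + 0.3·1 = 113.3.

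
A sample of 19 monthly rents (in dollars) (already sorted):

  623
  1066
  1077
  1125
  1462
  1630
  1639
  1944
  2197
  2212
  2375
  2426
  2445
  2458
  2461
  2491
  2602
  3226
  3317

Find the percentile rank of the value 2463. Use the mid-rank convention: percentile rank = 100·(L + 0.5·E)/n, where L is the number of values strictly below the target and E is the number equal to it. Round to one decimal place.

78.9

Count below 2463: L = 15; count equal: E = 0; n = 19.
Percentile rank = 100·(15 + 0.5·0)/19 = 100·15/19 = 78.95.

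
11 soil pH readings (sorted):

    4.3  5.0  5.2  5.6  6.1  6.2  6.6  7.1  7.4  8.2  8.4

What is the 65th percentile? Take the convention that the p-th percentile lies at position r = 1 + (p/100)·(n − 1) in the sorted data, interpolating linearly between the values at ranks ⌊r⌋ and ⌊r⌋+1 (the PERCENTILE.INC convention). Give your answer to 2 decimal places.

6.85

n = 11.
r = 1 + (65/100)·(11 − 1) = 1 + 6.5 = 7.5.
Rank 7 is 6.6 and rank 8 is 7.1.
Interpolate: 6.6 + 0.5·(7.1 − 6.6) = 6.6 + 0.5·0.5 = 6.85.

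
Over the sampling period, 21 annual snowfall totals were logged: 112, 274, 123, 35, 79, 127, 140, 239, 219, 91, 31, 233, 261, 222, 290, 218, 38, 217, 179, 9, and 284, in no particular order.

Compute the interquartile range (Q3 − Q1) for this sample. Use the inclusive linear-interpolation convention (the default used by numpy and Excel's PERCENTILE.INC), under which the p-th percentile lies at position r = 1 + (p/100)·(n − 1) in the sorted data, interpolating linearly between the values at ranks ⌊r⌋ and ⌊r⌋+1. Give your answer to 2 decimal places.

Sorted: 9, 31, 35, 38, 79, 91, 112, 123, 127, 140, 179, 217, 218, 219, 222, 233, 239, 261, 274, 284, 290.
n = 21.
P25: r = 6 (integer) → 91.
P75: r = 16 (integer) → 233.
Difference: 233 − 91 = 142.

142.00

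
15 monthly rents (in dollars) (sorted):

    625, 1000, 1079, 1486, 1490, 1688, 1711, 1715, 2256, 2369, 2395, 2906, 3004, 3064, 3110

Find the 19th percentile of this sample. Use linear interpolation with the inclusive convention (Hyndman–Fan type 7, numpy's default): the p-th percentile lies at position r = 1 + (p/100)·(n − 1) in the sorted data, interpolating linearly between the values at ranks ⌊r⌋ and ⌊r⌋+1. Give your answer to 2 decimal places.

n = 15.
r = 1 + (19/100)·(15 − 1) = 1 + 2.66 = 3.66.
Rank 3 is 1079 and rank 4 is 1486.
Interpolate: 1079 + 0.66·(1486 − 1079) = 1079 + 0.66·407 = 1347.62.

1347.62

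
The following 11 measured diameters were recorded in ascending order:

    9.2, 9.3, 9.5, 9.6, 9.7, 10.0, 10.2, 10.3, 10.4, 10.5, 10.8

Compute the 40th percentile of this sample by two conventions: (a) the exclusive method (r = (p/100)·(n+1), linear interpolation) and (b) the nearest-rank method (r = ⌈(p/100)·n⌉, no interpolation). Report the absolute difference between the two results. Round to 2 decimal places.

0.02

n = 11.
(a) r = 4.8; between ranks 4 (9.6) and 5 (9.7): 9.68.
(b) the nearest-rank method: rank 5 → 9.7.
|9.68 − 9.7| = 0.02.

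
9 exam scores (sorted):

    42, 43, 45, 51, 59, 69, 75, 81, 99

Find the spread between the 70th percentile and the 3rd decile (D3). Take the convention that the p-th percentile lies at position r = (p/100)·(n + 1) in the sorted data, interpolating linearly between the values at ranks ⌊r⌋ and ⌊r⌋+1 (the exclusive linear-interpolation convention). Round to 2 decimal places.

30.00

n = 9.
P30: r = 3 (integer) → 45.
P70: r = 7 (integer) → 75.
Difference: 75 − 45 = 30.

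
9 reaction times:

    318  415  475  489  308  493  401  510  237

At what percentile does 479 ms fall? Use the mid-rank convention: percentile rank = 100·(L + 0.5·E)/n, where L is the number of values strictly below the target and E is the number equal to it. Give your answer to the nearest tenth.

66.7

Sorted: 237, 308, 318, 401, 415, 475, 489, 493, 510.
Count below 479: L = 6; count equal: E = 0; n = 9.
Percentile rank = 100·(6 + 0.5·0)/9 = 100·6/9 = 66.67.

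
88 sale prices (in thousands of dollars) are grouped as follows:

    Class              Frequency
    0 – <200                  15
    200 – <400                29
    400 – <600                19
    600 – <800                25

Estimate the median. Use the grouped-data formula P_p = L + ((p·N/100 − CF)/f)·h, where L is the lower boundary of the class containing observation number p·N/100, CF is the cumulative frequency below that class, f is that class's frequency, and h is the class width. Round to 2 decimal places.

400.00

N = 88; target position k = 50/100 · 88 = 44.
Cumulative frequencies: 15, 44, 63, 88.
Observation 44 falls in the class 200 – <400.
L = 200, CF = 15, f = 29, h = 200.
P50 = 200 + ((44 − 15)/29)·200 = 200 + 200 = 400.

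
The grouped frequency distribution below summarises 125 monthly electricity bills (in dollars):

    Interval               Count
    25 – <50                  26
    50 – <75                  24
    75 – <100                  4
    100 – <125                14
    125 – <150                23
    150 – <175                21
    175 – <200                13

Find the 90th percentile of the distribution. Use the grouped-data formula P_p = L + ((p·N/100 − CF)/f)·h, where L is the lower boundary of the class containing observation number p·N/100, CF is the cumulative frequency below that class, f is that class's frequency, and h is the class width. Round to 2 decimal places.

N = 125; target position k = 90/100 · 125 = 112.5.
Cumulative frequencies: 26, 50, 54, 68, 91, 112, 125.
Observation 112.5 falls in the class 175 – <200.
L = 175, CF = 112, f = 13, h = 25.
P90 = 175 + ((112.5 − 112)/13)·25 = 175 + 0.961538 = 175.962.

175.96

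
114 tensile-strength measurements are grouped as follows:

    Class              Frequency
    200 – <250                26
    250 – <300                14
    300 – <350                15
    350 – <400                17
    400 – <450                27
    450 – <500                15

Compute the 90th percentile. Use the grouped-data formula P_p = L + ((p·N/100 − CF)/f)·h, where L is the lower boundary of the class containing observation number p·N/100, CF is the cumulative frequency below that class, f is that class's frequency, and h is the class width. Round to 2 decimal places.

462.00

N = 114; target position k = 90/100 · 114 = 102.6.
Cumulative frequencies: 26, 40, 55, 72, 99, 114.
Observation 102.6 falls in the class 450 – <500.
L = 450, CF = 99, f = 15, h = 50.
P90 = 450 + ((102.6 − 99)/15)·50 = 450 + 12 = 462.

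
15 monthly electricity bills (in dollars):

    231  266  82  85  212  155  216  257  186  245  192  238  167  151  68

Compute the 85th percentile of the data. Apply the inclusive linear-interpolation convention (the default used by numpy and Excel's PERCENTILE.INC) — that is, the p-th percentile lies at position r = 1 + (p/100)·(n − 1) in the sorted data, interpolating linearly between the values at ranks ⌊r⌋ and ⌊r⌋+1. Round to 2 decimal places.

Sorted: 68, 82, 85, 151, 155, 167, 186, 192, 212, 216, 231, 238, 245, 257, 266.
n = 15.
r = 1 + (85/100)·(15 − 1) = 1 + 11.9 = 12.9.
Rank 12 is 238 and rank 13 is 245.
Interpolate: 238 + 0.9·(245 − 238) = 238 + 0.9·7 = 244.3.

244.30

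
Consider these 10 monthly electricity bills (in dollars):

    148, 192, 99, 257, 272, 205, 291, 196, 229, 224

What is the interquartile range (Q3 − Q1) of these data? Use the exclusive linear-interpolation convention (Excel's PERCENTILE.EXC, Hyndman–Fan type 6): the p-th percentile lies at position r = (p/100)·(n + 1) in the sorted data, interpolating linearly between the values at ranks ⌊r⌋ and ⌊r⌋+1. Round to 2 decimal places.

79.75

Sorted: 99, 148, 192, 196, 205, 224, 229, 257, 272, 291.
n = 10.
P25: r = 2.75; ranks 2–3 are 148, 192; interpolating gives 181.
P75: r = 8.25; ranks 8–9 are 257, 272; interpolating gives 260.75.
Difference: 260.75 − 181 = 79.75.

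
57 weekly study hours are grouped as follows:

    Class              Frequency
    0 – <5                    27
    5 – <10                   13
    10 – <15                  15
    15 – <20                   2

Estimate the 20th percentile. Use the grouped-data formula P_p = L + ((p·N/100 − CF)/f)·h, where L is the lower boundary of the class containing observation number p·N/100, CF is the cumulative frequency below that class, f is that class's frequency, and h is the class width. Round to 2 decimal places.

2.11

N = 57; target position k = 20/100 · 57 = 11.4.
Cumulative frequencies: 27, 40, 55, 57.
Observation 11.4 falls in the class 0 – <5.
L = 0, CF = 0, f = 27, h = 5.
P20 = 0 + ((11.4 − 0)/27)·5 = 0 + 2.11111 = 2.11111.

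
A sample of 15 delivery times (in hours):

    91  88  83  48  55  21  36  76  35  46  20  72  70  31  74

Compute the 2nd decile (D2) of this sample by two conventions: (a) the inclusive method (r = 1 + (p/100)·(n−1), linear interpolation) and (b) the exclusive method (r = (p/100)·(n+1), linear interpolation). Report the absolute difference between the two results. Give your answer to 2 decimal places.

Sorted: 20, 21, 31, 35, 36, 46, 48, 55, 70, 72, 74, 76, 83, 88, 91.
n = 15.
(a) r = 3.8; between ranks 3 (31) and 4 (35): 34.2.
(b) r = 3.2; between ranks 3 (31) and 4 (35): 31.8.
|34.2 − 31.8| = 2.4.

2.40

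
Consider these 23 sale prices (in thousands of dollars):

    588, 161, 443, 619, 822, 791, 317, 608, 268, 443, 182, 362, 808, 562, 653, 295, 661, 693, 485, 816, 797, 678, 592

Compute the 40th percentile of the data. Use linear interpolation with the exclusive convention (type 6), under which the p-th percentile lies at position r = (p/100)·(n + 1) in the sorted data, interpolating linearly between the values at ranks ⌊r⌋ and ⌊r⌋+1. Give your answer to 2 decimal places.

531.20

Sorted: 161, 182, 268, 295, 317, 362, 443, 443, 485, 562, 588, 592, 608, 619, 653, 661, 678, 693, 791, 797, 808, 816, 822.
n = 23.
r = (40/100)·(23 + 1) = 9.6.
Rank 9 is 485 and rank 10 is 562.
Interpolate: 485 + 0.6·(562 − 485) = 485 + 0.6·77 = 531.2.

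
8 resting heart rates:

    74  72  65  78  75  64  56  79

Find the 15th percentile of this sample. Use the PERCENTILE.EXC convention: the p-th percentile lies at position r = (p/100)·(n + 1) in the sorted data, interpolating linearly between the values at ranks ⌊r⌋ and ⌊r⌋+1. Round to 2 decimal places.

58.80

Sorted: 56, 64, 65, 72, 74, 75, 78, 79.
n = 8.
r = (15/100)·(8 + 1) = 1.35.
Rank 1 is 56 and rank 2 is 64.
Interpolate: 56 + 0.35·(64 − 56) = 56 + 0.35·8 = 58.8.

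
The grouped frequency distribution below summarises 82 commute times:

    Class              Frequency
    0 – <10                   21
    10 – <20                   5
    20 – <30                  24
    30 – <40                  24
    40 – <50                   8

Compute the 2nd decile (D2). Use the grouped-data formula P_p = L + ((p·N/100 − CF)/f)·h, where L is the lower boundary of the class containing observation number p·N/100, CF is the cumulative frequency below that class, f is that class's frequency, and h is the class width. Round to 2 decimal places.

N = 82; target position k = 20/100 · 82 = 16.4.
Cumulative frequencies: 21, 26, 50, 74, 82.
Observation 16.4 falls in the class 0 – <10.
L = 0, CF = 0, f = 21, h = 10.
P20 = 0 + ((16.4 − 0)/21)·10 = 0 + 7.80952 = 7.80952.

7.81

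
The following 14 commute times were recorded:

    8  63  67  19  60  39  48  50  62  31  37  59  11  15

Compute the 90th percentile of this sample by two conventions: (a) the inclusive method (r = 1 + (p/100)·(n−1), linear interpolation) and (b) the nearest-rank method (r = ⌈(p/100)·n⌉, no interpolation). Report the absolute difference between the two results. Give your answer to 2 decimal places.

Sorted: 8, 11, 15, 19, 31, 37, 39, 48, 50, 59, 60, 62, 63, 67.
n = 14.
(a) r = 12.7; between ranks 12 (62) and 13 (63): 62.7.
(b) the nearest-rank method: rank 13 → 63.
|62.7 − 63| = 0.3.

0.30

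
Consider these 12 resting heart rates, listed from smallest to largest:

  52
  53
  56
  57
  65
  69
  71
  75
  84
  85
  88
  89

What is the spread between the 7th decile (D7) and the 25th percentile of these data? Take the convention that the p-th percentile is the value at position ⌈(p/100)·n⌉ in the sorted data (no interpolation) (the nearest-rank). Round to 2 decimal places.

n = 12.
P25: rank ⌈25/100·12⌉ = 3 → 56.
P70: rank ⌈70/100·12⌉ = 9 → 84.
Difference: 84 − 56 = 28.

28.00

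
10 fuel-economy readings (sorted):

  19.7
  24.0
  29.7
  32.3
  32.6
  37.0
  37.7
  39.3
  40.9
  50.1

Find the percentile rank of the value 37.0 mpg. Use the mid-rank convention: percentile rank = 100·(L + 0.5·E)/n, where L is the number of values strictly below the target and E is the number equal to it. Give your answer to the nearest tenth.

Count below 37.0: L = 5; count equal: E = 1; n = 10.
Percentile rank = 100·(5 + 0.5·1)/10 = 100·5.5/10 = 55.

55.0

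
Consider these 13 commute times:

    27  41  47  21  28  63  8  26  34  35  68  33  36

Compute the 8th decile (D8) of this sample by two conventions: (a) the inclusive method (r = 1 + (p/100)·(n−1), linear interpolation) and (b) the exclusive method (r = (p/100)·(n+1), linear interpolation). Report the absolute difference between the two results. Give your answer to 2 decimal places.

5.60

Sorted: 8, 21, 26, 27, 28, 33, 34, 35, 36, 41, 47, 63, 68.
n = 13.
(a) r = 10.6; between ranks 10 (41) and 11 (47): 44.6.
(b) r = 11.2; between ranks 11 (47) and 12 (63): 50.2.
|44.6 − 50.2| = 5.6.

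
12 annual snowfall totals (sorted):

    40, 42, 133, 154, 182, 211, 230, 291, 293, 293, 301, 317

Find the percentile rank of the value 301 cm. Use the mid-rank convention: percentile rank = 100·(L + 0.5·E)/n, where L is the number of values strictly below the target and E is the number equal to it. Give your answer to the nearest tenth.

87.5

Count below 301: L = 10; count equal: E = 1; n = 12.
Percentile rank = 100·(10 + 0.5·1)/12 = 100·10.5/12 = 87.5.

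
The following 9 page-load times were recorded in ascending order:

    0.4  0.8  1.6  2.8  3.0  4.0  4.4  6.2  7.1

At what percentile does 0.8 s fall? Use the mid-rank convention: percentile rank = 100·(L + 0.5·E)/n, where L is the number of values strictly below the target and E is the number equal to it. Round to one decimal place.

Count below 0.8: L = 1; count equal: E = 1; n = 9.
Percentile rank = 100·(1 + 0.5·1)/9 = 100·1.5/9 = 16.67.

16.7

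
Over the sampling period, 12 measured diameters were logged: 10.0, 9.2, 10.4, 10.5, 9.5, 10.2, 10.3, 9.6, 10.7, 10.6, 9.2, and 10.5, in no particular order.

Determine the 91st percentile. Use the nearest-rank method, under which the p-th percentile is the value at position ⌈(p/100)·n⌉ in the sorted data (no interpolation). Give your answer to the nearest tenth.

Sorted: 9.2, 9.2, 9.5, 9.6, 10.0, 10.2, 10.3, 10.4, 10.5, 10.5, 10.6, 10.7.
n = 12.
Position = ⌈91/100 · 12⌉ = ⌈10.92⌉ = 11.
The value at rank 11 is 10.6.

10.6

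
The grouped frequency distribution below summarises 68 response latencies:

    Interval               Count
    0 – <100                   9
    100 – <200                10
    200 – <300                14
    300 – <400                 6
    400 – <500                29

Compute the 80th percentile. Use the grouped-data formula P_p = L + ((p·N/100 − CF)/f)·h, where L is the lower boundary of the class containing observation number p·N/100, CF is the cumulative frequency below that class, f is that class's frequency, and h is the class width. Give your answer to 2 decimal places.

N = 68; target position k = 80/100 · 68 = 54.4.
Cumulative frequencies: 9, 19, 33, 39, 68.
Observation 54.4 falls in the class 400 – <500.
L = 400, CF = 39, f = 29, h = 100.
P80 = 400 + ((54.4 − 39)/29)·100 = 400 + 53.1034 = 453.103.

453.10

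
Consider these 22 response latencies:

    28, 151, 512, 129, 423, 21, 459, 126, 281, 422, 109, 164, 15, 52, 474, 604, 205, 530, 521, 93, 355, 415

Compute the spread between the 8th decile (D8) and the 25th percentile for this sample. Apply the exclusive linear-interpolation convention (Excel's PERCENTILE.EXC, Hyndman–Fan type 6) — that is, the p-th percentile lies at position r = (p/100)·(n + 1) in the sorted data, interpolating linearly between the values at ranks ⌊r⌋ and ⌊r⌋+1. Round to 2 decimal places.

Sorted: 15, 21, 28, 52, 93, 109, 126, 129, 151, 164, 205, 281, 355, 415, 422, 423, 459, 474, 512, 521, 530, 604.
n = 22.
P25: r = 5.75; ranks 5–6 are 93, 109; interpolating gives 105.
P80: r = 18.4; ranks 18–19 are 474, 512; interpolating gives 489.2.
Difference: 489.2 − 105 = 384.2.

384.20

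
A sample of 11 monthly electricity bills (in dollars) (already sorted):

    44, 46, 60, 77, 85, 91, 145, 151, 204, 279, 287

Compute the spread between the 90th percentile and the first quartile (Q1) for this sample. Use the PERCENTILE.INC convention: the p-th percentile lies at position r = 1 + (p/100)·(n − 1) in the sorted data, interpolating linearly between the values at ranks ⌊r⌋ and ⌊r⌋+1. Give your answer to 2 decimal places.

210.50

n = 11.
P25: r = 3.5; ranks 3–4 are 60, 77; interpolating gives 68.5.
P90: r = 10 (integer) → 279.
Difference: 279 − 68.5 = 210.5.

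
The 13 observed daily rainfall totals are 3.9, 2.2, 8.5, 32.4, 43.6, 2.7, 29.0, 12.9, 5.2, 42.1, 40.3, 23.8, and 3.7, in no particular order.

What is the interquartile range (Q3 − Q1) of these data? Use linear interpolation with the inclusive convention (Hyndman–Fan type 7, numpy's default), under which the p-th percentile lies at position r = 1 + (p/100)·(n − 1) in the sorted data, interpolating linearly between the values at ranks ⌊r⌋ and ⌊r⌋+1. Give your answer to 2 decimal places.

28.50

Sorted: 2.2, 2.7, 3.7, 3.9, 5.2, 8.5, 12.9, 23.8, 29.0, 32.4, 40.3, 42.1, 43.6.
n = 13.
P25: r = 4 (integer) → 3.9.
P75: r = 10 (integer) → 32.4.
Difference: 32.4 − 3.9 = 28.5.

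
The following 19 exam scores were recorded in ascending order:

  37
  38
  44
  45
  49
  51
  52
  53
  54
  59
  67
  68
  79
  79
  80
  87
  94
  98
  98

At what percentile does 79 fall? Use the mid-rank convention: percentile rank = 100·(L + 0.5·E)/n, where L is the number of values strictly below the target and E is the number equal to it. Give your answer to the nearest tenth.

Count below 79: L = 12; count equal: E = 2; n = 19.
Percentile rank = 100·(12 + 0.5·2)/19 = 100·13/19 = 68.42.

68.4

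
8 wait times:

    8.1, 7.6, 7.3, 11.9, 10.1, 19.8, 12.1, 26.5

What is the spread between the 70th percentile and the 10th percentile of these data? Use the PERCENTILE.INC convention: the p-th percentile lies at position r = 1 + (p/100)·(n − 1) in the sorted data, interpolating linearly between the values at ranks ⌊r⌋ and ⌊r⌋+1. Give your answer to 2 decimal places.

4.57

Sorted: 7.3, 7.6, 8.1, 10.1, 11.9, 12.1, 19.8, 26.5.
n = 8.
P10: r = 1.7; ranks 1–2 are 7.3, 7.6; interpolating gives 7.51.
P70: r = 5.9; ranks 5–6 are 11.9, 12.1; interpolating gives 12.08.
Difference: 12.08 − 7.51 = 4.57.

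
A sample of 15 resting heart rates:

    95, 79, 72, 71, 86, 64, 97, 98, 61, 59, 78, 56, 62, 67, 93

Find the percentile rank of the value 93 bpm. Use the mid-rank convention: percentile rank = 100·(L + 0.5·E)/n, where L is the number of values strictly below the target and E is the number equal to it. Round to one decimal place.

76.7

Sorted: 56, 59, 61, 62, 64, 67, 71, 72, 78, 79, 86, 93, 95, 97, 98.
Count below 93: L = 11; count equal: E = 1; n = 15.
Percentile rank = 100·(11 + 0.5·1)/15 = 100·11.5/15 = 76.67.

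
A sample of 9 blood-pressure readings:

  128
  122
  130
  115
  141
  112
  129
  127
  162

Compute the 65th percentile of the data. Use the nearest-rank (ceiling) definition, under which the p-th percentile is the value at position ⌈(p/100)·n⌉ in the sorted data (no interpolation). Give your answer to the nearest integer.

129

Sorted: 112, 115, 122, 127, 128, 129, 130, 141, 162.
n = 9.
Position = ⌈65/100 · 9⌉ = ⌈5.85⌉ = 6.
The value at rank 6 is 129.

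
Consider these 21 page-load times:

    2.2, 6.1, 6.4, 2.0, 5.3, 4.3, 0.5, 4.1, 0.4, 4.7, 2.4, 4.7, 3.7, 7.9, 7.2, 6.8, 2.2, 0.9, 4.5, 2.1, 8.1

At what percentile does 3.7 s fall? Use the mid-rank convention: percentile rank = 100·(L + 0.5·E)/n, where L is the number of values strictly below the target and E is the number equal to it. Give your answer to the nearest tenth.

40.5

Sorted: 0.4, 0.5, 0.9, 2.0, 2.1, 2.2, 2.2, 2.4, 3.7, 4.1, 4.3, 4.5, 4.7, 4.7, 5.3, 6.1, 6.4, 6.8, 7.2, 7.9, 8.1.
Count below 3.7: L = 8; count equal: E = 1; n = 21.
Percentile rank = 100·(8 + 0.5·1)/21 = 100·8.5/21 = 40.48.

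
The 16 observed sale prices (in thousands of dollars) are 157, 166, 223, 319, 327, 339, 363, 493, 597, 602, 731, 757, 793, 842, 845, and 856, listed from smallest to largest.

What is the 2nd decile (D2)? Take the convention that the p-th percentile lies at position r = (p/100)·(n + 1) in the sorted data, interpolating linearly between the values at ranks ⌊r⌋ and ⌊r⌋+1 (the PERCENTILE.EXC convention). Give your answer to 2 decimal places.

n = 16.
r = (20/100)·(16 + 1) = 3.4.
Rank 3 is 223 and rank 4 is 319.
Interpolate: 223 + 0.4·(319 − 223) = 223 + 0.4·96 = 261.4.

261.40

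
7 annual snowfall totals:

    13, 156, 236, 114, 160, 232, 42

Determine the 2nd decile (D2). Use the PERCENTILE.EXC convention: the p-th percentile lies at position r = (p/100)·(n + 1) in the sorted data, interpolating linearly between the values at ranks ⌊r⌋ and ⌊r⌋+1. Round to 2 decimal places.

30.40

Sorted: 13, 42, 114, 156, 160, 232, 236.
n = 7.
r = (20/100)·(7 + 1) = 1.6.
Rank 1 is 13 and rank 2 is 42.
Interpolate: 13 + 0.6·(42 − 13) = 13 + 0.6·29 = 30.4.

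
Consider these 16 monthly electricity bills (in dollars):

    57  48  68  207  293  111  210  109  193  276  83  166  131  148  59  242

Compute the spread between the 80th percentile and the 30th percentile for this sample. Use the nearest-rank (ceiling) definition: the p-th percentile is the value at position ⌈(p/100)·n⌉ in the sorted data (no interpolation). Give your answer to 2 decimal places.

127.00

Sorted: 48, 57, 59, 68, 83, 109, 111, 131, 148, 166, 193, 207, 210, 242, 276, 293.
n = 16.
P30: rank ⌈30/100·16⌉ = 5 → 83.
P80: rank ⌈80/100·16⌉ = 13 → 210.
Difference: 210 − 83 = 127.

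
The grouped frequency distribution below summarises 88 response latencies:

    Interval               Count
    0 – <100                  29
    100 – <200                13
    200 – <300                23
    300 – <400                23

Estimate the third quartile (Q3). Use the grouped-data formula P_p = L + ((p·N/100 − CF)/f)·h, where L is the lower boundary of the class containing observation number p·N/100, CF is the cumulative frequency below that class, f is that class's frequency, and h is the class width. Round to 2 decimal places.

304.35

N = 88; target position k = 75/100 · 88 = 66.
Cumulative frequencies: 29, 42, 65, 88.
Observation 66 falls in the class 300 – <400.
L = 300, CF = 65, f = 23, h = 100.
P75 = 300 + ((66 − 65)/23)·100 = 300 + 4.34783 = 304.348.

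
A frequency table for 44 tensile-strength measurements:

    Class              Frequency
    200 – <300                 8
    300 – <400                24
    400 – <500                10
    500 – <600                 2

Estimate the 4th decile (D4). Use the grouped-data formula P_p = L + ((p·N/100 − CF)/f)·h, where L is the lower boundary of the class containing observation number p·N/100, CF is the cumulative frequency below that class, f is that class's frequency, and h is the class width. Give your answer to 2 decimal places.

N = 44; target position k = 40/100 · 44 = 17.6.
Cumulative frequencies: 8, 32, 42, 44.
Observation 17.6 falls in the class 300 – <400.
L = 300, CF = 8, f = 24, h = 100.
P40 = 300 + ((17.6 − 8)/24)·100 = 300 + 40 = 340.

340.00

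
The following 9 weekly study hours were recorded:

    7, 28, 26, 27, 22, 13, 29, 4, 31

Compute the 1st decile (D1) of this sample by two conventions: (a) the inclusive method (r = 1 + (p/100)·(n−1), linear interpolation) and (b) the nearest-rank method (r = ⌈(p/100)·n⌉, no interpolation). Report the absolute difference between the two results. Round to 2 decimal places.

Sorted: 4, 7, 13, 22, 26, 27, 28, 29, 31.
n = 9.
(a) r = 1.8; between ranks 1 (4) and 2 (7): 6.4.
(b) the nearest-rank method: rank 1 → 4.
|6.4 − 4| = 2.4.

2.40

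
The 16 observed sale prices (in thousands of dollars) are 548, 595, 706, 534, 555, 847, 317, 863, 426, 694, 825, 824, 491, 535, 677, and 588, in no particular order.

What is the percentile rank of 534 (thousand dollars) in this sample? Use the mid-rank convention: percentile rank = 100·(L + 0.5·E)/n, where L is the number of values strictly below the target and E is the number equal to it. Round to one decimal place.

21.9

Sorted: 317, 426, 491, 534, 535, 548, 555, 588, 595, 677, 694, 706, 824, 825, 847, 863.
Count below 534: L = 3; count equal: E = 1; n = 16.
Percentile rank = 100·(3 + 0.5·1)/16 = 100·3.5/16 = 21.88.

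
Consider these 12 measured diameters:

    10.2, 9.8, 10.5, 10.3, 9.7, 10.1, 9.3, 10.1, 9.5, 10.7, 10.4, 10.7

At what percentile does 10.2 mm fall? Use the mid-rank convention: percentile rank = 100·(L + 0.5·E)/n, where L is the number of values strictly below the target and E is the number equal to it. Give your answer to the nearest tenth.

54.2

Sorted: 9.3, 9.5, 9.7, 9.8, 10.1, 10.1, 10.2, 10.3, 10.4, 10.5, 10.7, 10.7.
Count below 10.2: L = 6; count equal: E = 1; n = 12.
Percentile rank = 100·(6 + 0.5·1)/12 = 100·6.5/12 = 54.17.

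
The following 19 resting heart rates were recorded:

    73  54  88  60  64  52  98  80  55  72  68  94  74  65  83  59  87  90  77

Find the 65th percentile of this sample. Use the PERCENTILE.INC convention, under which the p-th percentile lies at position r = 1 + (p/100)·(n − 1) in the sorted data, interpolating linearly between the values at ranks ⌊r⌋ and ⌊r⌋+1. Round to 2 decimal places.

Sorted: 52, 54, 55, 59, 60, 64, 65, 68, 72, 73, 74, 77, 80, 83, 87, 88, 90, 94, 98.
n = 19.
r = 1 + (65/100)·(19 − 1) = 1 + 11.7 = 12.7.
Rank 12 is 77 and rank 13 is 80.
Interpolate: 77 + 0.7·(80 − 77) = 77 + 0.7·3 = 79.1.

79.10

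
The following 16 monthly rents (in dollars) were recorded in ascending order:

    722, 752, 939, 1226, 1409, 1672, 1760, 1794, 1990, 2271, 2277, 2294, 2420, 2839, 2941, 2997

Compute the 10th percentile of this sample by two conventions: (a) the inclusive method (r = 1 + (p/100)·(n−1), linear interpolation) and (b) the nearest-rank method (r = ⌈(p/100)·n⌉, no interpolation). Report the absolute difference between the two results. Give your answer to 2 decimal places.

93.50

n = 16.
(a) r = 2.5; between ranks 2 (752) and 3 (939): 845.5.
(b) the nearest-rank method: rank 2 → 752.
|845.5 − 752| = 93.5.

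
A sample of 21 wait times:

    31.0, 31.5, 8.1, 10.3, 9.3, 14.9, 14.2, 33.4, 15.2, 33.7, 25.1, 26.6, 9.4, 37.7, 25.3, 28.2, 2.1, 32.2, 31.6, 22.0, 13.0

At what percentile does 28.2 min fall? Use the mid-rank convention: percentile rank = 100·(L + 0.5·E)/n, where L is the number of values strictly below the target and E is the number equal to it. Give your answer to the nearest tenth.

Sorted: 2.1, 8.1, 9.3, 9.4, 10.3, 13.0, 14.2, 14.9, 15.2, 22.0, 25.1, 25.3, 26.6, 28.2, 31.0, 31.5, 31.6, 32.2, 33.4, 33.7, 37.7.
Count below 28.2: L = 13; count equal: E = 1; n = 21.
Percentile rank = 100·(13 + 0.5·1)/21 = 100·13.5/21 = 64.29.

64.3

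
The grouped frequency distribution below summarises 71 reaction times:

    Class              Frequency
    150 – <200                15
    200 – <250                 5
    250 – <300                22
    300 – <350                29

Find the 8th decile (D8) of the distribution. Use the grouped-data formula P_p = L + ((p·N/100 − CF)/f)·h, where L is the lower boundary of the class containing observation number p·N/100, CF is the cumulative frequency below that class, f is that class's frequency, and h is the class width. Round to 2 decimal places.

N = 71; target position k = 80/100 · 71 = 56.8.
Cumulative frequencies: 15, 20, 42, 71.
Observation 56.8 falls in the class 300 – <350.
L = 300, CF = 42, f = 29, h = 50.
P80 = 300 + ((56.8 − 42)/29)·50 = 300 + 25.5172 = 325.517.

325.52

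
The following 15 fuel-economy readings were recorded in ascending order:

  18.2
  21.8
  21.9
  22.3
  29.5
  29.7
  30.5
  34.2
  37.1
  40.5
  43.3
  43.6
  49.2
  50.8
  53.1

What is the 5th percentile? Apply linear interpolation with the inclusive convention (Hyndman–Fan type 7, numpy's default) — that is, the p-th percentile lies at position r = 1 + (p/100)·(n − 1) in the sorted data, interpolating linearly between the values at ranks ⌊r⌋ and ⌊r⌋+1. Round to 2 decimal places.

n = 15.
r = 1 + (5/100)·(15 − 1) = 1 + 0.7 = 1.7.
Rank 1 is 18.2 and rank 2 is 21.8.
Interpolate: 18.2 + 0.7·(21.8 − 18.2) = 18.2 + 0.7·3.6 = 20.72.

20.72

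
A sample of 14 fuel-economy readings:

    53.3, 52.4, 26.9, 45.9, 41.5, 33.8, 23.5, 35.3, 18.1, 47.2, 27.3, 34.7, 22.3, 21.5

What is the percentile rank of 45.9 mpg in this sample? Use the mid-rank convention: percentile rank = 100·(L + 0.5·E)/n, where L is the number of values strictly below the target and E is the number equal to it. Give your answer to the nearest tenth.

Sorted: 18.1, 21.5, 22.3, 23.5, 26.9, 27.3, 33.8, 34.7, 35.3, 41.5, 45.9, 47.2, 52.4, 53.3.
Count below 45.9: L = 10; count equal: E = 1; n = 14.
Percentile rank = 100·(10 + 0.5·1)/14 = 100·10.5/14 = 75.

75.0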